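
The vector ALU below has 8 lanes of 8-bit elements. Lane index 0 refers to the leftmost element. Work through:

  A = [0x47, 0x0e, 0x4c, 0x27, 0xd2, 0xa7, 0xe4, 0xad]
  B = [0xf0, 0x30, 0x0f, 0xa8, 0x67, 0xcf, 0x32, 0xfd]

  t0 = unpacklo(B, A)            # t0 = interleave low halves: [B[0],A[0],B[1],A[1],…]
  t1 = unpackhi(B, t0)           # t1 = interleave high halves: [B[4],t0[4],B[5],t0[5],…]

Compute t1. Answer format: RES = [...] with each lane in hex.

t0 = [0xf0, 0x47, 0x30, 0x0e, 0x0f, 0x4c, 0xa8, 0x27]
t1 = [0x67, 0x0f, 0xcf, 0x4c, 0x32, 0xa8, 0xfd, 0x27]

RES = [ 0x67  0x0f  0xcf  0x4c  0x32  0xa8  0xfd  0x27 ]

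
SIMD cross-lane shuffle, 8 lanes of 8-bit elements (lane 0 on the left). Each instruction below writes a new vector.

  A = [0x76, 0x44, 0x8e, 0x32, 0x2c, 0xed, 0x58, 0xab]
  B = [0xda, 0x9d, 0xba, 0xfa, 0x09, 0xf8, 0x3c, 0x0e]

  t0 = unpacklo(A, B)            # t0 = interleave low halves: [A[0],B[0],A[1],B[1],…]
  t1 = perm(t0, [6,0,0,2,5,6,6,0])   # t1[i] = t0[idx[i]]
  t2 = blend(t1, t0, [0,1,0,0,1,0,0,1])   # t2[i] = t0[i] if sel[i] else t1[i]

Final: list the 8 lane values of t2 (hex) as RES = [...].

t0 = [0x76, 0xda, 0x44, 0x9d, 0x8e, 0xba, 0x32, 0xfa]
t1 = [0x32, 0x76, 0x76, 0x44, 0xba, 0x32, 0x32, 0x76]
t2 = [0x32, 0xda, 0x76, 0x44, 0x8e, 0x32, 0x32, 0xfa]

RES = [ 0x32  0xda  0x76  0x44  0x8e  0x32  0x32  0xfa ]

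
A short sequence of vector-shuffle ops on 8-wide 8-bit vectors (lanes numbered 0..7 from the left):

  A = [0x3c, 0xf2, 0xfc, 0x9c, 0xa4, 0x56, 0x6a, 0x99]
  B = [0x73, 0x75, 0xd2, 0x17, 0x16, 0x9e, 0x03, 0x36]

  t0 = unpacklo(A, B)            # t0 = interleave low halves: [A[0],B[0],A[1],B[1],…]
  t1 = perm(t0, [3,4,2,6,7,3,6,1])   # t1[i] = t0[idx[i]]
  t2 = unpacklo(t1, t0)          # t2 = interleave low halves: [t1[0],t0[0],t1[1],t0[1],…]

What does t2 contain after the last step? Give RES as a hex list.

RES = [0x75, 0x3c, 0xfc, 0x73, 0xf2, 0xf2, 0x9c, 0x75]

  t0: 3c 73 f2 75 fc d2 9c 17
  t1: 75 fc f2 9c 17 75 9c 73
  t2: 75 3c fc 73 f2 f2 9c 75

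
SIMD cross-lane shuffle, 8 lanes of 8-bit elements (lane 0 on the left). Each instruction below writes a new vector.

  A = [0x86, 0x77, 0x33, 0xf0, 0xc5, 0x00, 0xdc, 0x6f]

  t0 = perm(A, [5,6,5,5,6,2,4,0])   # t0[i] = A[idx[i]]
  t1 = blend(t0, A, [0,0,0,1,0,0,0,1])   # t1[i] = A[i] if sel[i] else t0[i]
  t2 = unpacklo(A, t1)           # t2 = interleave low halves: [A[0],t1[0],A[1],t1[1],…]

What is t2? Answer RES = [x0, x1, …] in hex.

  t0: 00 dc 00 00 dc 33 c5 86
  t1: 00 dc 00 f0 dc 33 c5 6f
  t2: 86 00 77 dc 33 00 f0 f0

RES = [0x86, 0x00, 0x77, 0xdc, 0x33, 0x00, 0xf0, 0xf0]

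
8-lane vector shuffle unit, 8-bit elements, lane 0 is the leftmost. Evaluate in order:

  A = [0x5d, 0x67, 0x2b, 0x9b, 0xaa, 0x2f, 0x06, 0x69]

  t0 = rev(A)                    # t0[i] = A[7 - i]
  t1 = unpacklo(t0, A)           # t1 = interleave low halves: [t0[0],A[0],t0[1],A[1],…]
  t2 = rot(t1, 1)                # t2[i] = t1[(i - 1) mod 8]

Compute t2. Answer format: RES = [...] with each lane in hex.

  t0: 69 06 2f aa 9b 2b 67 5d
  t1: 69 5d 06 67 2f 2b aa 9b
  t2: 9b 69 5d 06 67 2f 2b aa

RES = [0x9b, 0x69, 0x5d, 0x06, 0x67, 0x2f, 0x2b, 0xaa]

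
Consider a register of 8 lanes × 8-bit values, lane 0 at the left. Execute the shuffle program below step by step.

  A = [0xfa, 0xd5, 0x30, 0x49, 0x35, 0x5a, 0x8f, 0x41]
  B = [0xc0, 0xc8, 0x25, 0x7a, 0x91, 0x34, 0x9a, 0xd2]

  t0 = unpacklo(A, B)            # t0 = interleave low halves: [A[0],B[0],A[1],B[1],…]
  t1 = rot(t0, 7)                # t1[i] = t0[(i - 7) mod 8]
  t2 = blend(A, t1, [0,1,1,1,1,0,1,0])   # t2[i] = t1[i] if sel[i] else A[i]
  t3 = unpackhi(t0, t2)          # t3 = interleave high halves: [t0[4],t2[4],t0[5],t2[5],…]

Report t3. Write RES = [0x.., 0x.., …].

RES = [ 0x30  0x25  0x25  0x5a  0x49  0x7a  0x7a  0x41 ]

  t0: fa c0 d5 c8 30 25 49 7a
  t1: c0 d5 c8 30 25 49 7a fa
  t2: fa d5 c8 30 25 5a 7a 41
  t3: 30 25 25 5a 49 7a 7a 41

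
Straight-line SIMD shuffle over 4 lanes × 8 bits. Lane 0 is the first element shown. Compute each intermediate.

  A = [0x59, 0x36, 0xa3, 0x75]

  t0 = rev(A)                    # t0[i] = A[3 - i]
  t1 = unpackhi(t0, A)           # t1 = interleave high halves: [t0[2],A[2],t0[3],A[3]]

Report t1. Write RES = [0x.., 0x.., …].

→ t0 |75|a3|36|59|
→ t1 |36|a3|59|75|

RES = [ 0x36  0xa3  0x59  0x75 ]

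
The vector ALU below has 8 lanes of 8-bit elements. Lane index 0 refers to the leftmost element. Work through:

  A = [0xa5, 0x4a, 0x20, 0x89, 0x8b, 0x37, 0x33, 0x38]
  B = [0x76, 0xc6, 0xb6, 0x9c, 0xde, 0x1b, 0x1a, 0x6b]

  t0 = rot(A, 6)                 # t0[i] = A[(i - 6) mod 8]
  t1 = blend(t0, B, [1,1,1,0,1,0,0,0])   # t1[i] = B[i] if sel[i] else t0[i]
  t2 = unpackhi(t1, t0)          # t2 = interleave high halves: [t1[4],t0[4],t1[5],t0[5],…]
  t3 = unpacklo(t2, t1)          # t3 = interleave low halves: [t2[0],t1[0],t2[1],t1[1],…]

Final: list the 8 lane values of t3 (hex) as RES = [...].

  t0: 20 89 8b 37 33 38 a5 4a
  t1: 76 c6 b6 37 de 38 a5 4a
  t2: de 33 38 38 a5 a5 4a 4a
  t3: de 76 33 c6 38 b6 38 37

RES = [ 0xde  0x76  0x33  0xc6  0x38  0xb6  0x38  0x37 ]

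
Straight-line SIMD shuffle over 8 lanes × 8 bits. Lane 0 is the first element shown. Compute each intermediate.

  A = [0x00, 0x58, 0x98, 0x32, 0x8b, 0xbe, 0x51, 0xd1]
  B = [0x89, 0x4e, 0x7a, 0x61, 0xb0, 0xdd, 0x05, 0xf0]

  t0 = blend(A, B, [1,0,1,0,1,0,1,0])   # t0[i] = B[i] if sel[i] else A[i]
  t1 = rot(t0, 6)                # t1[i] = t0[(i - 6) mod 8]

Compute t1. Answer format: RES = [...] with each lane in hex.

→ t0 |89|58|7a|32|b0|be|05|d1|
→ t1 |7a|32|b0|be|05|d1|89|58|

RES = [0x7a, 0x32, 0xb0, 0xbe, 0x05, 0xd1, 0x89, 0x58]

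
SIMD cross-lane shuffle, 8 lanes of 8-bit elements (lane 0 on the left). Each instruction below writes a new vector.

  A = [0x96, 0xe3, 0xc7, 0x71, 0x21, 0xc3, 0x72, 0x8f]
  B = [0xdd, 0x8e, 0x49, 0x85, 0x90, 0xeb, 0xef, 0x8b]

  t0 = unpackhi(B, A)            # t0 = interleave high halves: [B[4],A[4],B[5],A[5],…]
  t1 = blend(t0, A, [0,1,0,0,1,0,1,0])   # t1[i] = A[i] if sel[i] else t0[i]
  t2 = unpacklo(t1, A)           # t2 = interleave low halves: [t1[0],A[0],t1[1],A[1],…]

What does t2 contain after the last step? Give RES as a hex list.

t0 = [0x90, 0x21, 0xeb, 0xc3, 0xef, 0x72, 0x8b, 0x8f]
t1 = [0x90, 0xe3, 0xeb, 0xc3, 0x21, 0x72, 0x72, 0x8f]
t2 = [0x90, 0x96, 0xe3, 0xe3, 0xeb, 0xc7, 0xc3, 0x71]

RES = [0x90, 0x96, 0xe3, 0xe3, 0xeb, 0xc7, 0xc3, 0x71]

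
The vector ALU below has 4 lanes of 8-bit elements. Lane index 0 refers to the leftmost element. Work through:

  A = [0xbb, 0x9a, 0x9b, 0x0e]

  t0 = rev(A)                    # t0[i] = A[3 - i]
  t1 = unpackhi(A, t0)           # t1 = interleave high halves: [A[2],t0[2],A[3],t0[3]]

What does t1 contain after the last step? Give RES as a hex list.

RES = [ 0x9b  0x9a  0x0e  0xbb ]

t0 = [0x0e, 0x9b, 0x9a, 0xbb]
t1 = [0x9b, 0x9a, 0x0e, 0xbb]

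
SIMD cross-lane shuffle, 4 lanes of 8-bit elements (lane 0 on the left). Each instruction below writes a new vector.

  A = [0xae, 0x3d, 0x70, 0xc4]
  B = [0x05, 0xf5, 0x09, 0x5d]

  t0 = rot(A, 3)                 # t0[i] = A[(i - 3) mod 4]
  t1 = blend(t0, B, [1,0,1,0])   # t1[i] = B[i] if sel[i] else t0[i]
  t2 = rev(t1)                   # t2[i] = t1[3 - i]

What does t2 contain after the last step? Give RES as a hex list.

t0 = [0x3d, 0x70, 0xc4, 0xae]
t1 = [0x05, 0x70, 0x09, 0xae]
t2 = [0xae, 0x09, 0x70, 0x05]

RES = [ 0xae  0x09  0x70  0x05 ]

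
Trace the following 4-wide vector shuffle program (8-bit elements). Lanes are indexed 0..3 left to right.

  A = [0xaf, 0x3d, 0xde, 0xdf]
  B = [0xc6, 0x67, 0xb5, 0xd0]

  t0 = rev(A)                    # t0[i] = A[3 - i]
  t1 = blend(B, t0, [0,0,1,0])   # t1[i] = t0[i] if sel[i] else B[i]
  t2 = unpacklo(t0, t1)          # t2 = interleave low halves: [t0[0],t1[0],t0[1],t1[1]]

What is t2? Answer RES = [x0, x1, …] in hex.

RES = [ 0xdf  0xc6  0xde  0x67 ]

  t0: df de 3d af
  t1: c6 67 3d d0
  t2: df c6 de 67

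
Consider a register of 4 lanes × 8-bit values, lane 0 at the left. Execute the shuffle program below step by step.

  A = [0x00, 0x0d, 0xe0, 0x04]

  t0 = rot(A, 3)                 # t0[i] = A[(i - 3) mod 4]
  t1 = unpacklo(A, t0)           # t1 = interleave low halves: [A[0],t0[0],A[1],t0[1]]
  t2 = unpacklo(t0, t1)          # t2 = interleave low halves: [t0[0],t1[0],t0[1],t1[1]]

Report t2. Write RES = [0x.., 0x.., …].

RES = [0x0d, 0x00, 0xe0, 0x0d]

→ t0 |0d|e0|04|00|
→ t1 |00|0d|0d|e0|
→ t2 |0d|00|e0|0d|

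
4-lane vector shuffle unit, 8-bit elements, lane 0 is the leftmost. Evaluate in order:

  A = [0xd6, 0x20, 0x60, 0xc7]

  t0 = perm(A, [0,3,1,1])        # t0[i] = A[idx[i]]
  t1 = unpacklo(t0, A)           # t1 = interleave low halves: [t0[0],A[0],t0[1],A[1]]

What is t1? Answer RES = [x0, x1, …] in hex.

t0 = [0xd6, 0xc7, 0x20, 0x20]
t1 = [0xd6, 0xd6, 0xc7, 0x20]

RES = [ 0xd6  0xd6  0xc7  0x20 ]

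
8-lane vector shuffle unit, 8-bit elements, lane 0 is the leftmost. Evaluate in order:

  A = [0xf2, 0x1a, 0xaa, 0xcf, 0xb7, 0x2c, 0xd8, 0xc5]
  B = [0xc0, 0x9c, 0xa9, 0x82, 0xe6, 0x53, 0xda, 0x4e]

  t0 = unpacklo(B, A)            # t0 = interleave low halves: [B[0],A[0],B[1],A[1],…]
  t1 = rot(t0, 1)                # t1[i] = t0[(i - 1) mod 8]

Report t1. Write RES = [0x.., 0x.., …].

RES = [ 0xcf  0xc0  0xf2  0x9c  0x1a  0xa9  0xaa  0x82 ]

→ t0 |c0|f2|9c|1a|a9|aa|82|cf|
→ t1 |cf|c0|f2|9c|1a|a9|aa|82|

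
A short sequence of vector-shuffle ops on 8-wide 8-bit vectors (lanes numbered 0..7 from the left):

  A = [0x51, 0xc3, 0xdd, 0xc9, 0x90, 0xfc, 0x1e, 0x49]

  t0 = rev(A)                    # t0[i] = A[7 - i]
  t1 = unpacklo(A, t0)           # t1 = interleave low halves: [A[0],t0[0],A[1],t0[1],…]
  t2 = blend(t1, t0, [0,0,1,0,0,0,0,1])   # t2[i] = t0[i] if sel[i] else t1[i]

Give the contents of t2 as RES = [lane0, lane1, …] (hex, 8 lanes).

RES = [0x51, 0x49, 0xfc, 0x1e, 0xdd, 0xfc, 0xc9, 0x51]

t0 = [0x49, 0x1e, 0xfc, 0x90, 0xc9, 0xdd, 0xc3, 0x51]
t1 = [0x51, 0x49, 0xc3, 0x1e, 0xdd, 0xfc, 0xc9, 0x90]
t2 = [0x51, 0x49, 0xfc, 0x1e, 0xdd, 0xfc, 0xc9, 0x51]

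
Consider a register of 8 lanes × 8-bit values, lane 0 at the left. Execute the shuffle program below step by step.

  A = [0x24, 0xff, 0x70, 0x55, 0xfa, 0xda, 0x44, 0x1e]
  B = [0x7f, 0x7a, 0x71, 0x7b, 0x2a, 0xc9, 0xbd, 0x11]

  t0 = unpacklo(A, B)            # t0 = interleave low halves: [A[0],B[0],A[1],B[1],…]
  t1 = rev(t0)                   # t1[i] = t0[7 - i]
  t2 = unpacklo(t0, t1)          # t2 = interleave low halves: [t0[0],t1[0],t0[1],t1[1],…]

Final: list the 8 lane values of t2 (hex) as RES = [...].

→ t0 |24|7f|ff|7a|70|71|55|7b|
→ t1 |7b|55|71|70|7a|ff|7f|24|
→ t2 |24|7b|7f|55|ff|71|7a|70|

RES = [0x24, 0x7b, 0x7f, 0x55, 0xff, 0x71, 0x7a, 0x70]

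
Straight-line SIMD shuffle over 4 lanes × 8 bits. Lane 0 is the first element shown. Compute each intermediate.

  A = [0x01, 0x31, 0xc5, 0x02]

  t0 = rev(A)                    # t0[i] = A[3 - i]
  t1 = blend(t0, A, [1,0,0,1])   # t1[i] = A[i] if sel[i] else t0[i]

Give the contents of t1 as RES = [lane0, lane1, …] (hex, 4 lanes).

RES = [ 0x01  0xc5  0x31  0x02 ]

  t0: 02 c5 31 01
  t1: 01 c5 31 02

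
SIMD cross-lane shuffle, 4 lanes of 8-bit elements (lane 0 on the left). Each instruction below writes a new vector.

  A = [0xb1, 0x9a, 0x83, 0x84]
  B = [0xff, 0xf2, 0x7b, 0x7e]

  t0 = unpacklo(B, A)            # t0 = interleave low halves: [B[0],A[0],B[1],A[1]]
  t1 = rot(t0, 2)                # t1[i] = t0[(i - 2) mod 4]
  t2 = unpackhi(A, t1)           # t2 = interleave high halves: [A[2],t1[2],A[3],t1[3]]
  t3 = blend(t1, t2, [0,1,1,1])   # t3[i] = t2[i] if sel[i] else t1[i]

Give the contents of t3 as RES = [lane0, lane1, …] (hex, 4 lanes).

RES = [0xf2, 0xff, 0x84, 0xb1]

  t0: ff b1 f2 9a
  t1: f2 9a ff b1
  t2: 83 ff 84 b1
  t3: f2 ff 84 b1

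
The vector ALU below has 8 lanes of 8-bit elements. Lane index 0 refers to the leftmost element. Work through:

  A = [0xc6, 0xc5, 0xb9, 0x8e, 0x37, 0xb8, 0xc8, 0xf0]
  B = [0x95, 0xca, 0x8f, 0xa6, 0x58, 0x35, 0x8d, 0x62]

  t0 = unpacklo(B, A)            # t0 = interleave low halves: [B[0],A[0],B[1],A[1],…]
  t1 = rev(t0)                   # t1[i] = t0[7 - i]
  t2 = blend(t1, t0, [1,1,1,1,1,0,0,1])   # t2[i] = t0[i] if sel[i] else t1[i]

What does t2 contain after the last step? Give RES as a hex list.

RES = [ 0x95  0xc6  0xca  0xc5  0x8f  0xca  0xc6  0x8e ]

→ t0 |95|c6|ca|c5|8f|b9|a6|8e|
→ t1 |8e|a6|b9|8f|c5|ca|c6|95|
→ t2 |95|c6|ca|c5|8f|ca|c6|8e|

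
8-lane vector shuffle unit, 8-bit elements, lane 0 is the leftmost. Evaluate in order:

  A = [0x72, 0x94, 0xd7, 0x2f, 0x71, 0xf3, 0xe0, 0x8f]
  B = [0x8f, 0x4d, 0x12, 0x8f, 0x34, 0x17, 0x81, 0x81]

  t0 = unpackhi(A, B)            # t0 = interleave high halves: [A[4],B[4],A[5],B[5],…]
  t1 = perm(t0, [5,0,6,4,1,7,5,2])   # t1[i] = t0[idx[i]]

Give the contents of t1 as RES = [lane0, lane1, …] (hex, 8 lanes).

t0 = [0x71, 0x34, 0xf3, 0x17, 0xe0, 0x81, 0x8f, 0x81]
t1 = [0x81, 0x71, 0x8f, 0xe0, 0x34, 0x81, 0x81, 0xf3]

RES = [0x81, 0x71, 0x8f, 0xe0, 0x34, 0x81, 0x81, 0xf3]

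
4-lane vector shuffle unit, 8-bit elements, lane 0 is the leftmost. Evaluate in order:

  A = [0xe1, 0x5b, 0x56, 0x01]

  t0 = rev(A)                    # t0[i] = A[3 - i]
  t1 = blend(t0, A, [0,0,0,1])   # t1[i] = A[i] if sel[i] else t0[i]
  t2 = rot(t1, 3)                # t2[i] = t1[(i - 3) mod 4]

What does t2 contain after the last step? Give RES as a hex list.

t0 = [0x01, 0x56, 0x5b, 0xe1]
t1 = [0x01, 0x56, 0x5b, 0x01]
t2 = [0x56, 0x5b, 0x01, 0x01]

RES = [ 0x56  0x5b  0x01  0x01 ]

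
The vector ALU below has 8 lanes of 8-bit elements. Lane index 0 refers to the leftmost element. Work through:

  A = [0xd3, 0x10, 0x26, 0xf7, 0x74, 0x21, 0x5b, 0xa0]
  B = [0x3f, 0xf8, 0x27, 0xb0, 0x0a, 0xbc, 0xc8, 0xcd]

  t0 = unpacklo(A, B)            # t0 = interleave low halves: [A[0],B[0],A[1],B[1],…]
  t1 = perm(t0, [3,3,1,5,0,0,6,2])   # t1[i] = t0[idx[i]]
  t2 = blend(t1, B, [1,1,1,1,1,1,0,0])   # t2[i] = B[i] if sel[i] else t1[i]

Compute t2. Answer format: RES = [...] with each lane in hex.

RES = [0x3f, 0xf8, 0x27, 0xb0, 0x0a, 0xbc, 0xf7, 0x10]

  t0: d3 3f 10 f8 26 27 f7 b0
  t1: f8 f8 3f 27 d3 d3 f7 10
  t2: 3f f8 27 b0 0a bc f7 10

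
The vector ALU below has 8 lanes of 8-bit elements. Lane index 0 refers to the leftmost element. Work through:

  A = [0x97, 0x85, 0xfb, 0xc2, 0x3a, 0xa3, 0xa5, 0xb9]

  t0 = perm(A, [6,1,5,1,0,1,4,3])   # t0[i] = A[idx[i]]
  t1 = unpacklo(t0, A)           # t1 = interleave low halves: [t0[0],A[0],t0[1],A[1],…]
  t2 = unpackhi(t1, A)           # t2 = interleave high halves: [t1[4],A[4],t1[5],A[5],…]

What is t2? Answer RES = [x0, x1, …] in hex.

  t0: a5 85 a3 85 97 85 3a c2
  t1: a5 97 85 85 a3 fb 85 c2
  t2: a3 3a fb a3 85 a5 c2 b9

RES = [ 0xa3  0x3a  0xfb  0xa3  0x85  0xa5  0xc2  0xb9 ]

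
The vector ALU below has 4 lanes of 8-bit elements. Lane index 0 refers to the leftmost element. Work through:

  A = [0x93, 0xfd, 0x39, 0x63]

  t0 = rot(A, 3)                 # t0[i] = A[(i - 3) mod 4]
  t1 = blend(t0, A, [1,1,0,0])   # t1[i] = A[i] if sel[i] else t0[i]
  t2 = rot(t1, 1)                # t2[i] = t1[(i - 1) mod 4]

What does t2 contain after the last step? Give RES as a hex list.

  t0: fd 39 63 93
  t1: 93 fd 63 93
  t2: 93 93 fd 63

RES = [0x93, 0x93, 0xfd, 0x63]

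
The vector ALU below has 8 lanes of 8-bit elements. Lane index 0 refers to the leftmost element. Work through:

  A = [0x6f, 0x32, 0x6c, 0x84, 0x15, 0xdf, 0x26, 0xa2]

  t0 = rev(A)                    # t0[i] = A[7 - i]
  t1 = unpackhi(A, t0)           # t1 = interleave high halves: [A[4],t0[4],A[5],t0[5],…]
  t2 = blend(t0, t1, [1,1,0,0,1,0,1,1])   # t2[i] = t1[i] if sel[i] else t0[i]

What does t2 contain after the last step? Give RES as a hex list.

RES = [0x15, 0x84, 0xdf, 0x15, 0x26, 0x6c, 0xa2, 0x6f]

→ t0 |a2|26|df|15|84|6c|32|6f|
→ t1 |15|84|df|6c|26|32|a2|6f|
→ t2 |15|84|df|15|26|6c|a2|6f|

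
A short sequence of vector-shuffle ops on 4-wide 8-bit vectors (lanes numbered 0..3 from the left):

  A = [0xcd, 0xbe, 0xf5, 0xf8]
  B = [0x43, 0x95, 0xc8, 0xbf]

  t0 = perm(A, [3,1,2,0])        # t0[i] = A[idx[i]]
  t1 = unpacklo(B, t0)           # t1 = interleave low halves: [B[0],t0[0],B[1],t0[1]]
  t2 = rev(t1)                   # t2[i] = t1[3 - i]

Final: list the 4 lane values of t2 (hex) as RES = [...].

RES = [0xbe, 0x95, 0xf8, 0x43]

  t0: f8 be f5 cd
  t1: 43 f8 95 be
  t2: be 95 f8 43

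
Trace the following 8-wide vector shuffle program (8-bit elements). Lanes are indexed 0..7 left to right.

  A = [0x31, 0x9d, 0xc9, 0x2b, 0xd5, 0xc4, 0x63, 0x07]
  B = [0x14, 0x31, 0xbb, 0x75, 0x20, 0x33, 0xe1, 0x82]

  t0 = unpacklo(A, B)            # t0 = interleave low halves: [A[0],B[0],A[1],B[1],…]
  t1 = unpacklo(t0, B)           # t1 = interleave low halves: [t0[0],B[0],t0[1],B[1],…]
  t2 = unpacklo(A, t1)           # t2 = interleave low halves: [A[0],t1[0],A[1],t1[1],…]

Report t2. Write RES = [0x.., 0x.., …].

RES = [0x31, 0x31, 0x9d, 0x14, 0xc9, 0x14, 0x2b, 0x31]

t0 = [0x31, 0x14, 0x9d, 0x31, 0xc9, 0xbb, 0x2b, 0x75]
t1 = [0x31, 0x14, 0x14, 0x31, 0x9d, 0xbb, 0x31, 0x75]
t2 = [0x31, 0x31, 0x9d, 0x14, 0xc9, 0x14, 0x2b, 0x31]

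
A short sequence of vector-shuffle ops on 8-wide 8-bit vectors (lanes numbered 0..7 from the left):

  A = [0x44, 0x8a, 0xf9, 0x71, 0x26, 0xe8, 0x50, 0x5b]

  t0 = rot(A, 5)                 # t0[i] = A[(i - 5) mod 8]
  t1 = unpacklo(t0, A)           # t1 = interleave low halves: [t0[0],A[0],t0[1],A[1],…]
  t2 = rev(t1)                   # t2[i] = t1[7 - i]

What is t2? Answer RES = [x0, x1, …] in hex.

RES = [ 0x71  0x50  0xf9  0xe8  0x8a  0x26  0x44  0x71 ]

  t0: 71 26 e8 50 5b 44 8a f9
  t1: 71 44 26 8a e8 f9 50 71
  t2: 71 50 f9 e8 8a 26 44 71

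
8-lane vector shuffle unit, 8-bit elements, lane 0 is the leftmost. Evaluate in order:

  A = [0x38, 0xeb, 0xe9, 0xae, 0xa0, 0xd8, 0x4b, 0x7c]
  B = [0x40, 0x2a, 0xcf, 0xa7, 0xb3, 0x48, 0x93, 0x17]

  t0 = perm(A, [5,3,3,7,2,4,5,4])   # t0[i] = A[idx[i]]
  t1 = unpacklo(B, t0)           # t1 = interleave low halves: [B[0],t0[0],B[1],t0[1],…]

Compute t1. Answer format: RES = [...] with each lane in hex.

RES = [ 0x40  0xd8  0x2a  0xae  0xcf  0xae  0xa7  0x7c ]

→ t0 |d8|ae|ae|7c|e9|a0|d8|a0|
→ t1 |40|d8|2a|ae|cf|ae|a7|7c|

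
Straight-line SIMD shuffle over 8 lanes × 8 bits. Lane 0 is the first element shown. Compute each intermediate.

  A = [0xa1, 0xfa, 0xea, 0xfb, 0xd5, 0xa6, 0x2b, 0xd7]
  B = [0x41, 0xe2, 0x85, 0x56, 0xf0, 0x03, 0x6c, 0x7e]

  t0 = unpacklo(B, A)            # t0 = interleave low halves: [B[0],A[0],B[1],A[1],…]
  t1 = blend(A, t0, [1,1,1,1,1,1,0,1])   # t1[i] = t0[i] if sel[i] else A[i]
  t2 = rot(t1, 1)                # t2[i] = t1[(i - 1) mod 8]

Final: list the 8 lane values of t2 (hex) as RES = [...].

t0 = [0x41, 0xa1, 0xe2, 0xfa, 0x85, 0xea, 0x56, 0xfb]
t1 = [0x41, 0xa1, 0xe2, 0xfa, 0x85, 0xea, 0x2b, 0xfb]
t2 = [0xfb, 0x41, 0xa1, 0xe2, 0xfa, 0x85, 0xea, 0x2b]

RES = [ 0xfb  0x41  0xa1  0xe2  0xfa  0x85  0xea  0x2b ]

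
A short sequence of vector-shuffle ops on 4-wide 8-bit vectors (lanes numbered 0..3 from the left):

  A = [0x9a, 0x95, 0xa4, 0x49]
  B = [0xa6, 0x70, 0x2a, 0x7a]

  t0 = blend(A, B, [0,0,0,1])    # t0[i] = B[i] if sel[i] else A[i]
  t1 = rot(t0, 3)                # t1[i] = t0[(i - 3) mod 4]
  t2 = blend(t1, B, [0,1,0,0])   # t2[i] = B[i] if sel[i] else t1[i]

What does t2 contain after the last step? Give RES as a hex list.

  t0: 9a 95 a4 7a
  t1: 95 a4 7a 9a
  t2: 95 70 7a 9a

RES = [ 0x95  0x70  0x7a  0x9a ]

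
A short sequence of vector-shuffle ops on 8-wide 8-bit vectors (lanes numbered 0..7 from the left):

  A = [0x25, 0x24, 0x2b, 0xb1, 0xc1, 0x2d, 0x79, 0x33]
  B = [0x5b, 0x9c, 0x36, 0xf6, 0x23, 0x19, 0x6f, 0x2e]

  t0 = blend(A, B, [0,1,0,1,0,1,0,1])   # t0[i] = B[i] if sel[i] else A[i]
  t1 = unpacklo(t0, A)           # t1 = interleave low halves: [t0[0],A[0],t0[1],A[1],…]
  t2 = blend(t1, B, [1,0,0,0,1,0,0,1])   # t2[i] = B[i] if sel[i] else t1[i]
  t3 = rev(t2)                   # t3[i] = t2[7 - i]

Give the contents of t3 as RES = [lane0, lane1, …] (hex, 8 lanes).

RES = [0x2e, 0xf6, 0x2b, 0x23, 0x24, 0x9c, 0x25, 0x5b]

→ t0 |25|9c|2b|f6|c1|19|79|2e|
→ t1 |25|25|9c|24|2b|2b|f6|b1|
→ t2 |5b|25|9c|24|23|2b|f6|2e|
→ t3 |2e|f6|2b|23|24|9c|25|5b|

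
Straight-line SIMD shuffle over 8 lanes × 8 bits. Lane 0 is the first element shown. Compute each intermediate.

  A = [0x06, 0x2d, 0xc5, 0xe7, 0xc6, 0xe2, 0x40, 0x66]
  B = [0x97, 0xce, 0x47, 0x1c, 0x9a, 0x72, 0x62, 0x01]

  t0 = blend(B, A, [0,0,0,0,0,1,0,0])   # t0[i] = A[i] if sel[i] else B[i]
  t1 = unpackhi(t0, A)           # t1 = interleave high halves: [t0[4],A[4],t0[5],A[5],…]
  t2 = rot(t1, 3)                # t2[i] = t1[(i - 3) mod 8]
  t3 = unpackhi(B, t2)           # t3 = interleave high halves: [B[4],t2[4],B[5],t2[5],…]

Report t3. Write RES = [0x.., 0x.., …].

  t0: 97 ce 47 1c 9a e2 62 01
  t1: 9a c6 e2 e2 62 40 01 66
  t2: 40 01 66 9a c6 e2 e2 62
  t3: 9a c6 72 e2 62 e2 01 62

RES = [0x9a, 0xc6, 0x72, 0xe2, 0x62, 0xe2, 0x01, 0x62]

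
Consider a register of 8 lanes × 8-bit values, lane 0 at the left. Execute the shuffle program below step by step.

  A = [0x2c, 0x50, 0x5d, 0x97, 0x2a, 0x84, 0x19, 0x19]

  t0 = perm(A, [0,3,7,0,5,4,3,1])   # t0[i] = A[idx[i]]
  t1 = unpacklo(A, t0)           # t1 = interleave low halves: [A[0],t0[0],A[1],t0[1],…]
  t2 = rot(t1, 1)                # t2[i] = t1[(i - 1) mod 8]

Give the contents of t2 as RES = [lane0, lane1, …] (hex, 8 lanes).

RES = [0x2c, 0x2c, 0x2c, 0x50, 0x97, 0x5d, 0x19, 0x97]

  t0: 2c 97 19 2c 84 2a 97 50
  t1: 2c 2c 50 97 5d 19 97 2c
  t2: 2c 2c 2c 50 97 5d 19 97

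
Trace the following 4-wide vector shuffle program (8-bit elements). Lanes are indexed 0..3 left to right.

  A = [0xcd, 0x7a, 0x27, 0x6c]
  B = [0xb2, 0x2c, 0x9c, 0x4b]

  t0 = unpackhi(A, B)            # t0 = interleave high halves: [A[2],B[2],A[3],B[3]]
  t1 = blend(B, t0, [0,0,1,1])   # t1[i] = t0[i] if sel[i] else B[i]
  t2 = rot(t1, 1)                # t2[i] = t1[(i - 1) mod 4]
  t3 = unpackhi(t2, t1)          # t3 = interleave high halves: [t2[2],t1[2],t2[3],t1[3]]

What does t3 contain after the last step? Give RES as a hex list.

→ t0 |27|9c|6c|4b|
→ t1 |b2|2c|6c|4b|
→ t2 |4b|b2|2c|6c|
→ t3 |2c|6c|6c|4b|

RES = [ 0x2c  0x6c  0x6c  0x4b ]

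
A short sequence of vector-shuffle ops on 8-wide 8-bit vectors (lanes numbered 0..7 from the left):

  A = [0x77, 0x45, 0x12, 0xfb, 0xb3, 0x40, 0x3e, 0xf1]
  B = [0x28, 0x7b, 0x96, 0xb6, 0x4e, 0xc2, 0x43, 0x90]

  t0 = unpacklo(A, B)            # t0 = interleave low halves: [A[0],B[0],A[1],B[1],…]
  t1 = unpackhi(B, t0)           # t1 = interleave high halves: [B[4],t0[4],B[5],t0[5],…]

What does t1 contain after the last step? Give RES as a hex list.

RES = [0x4e, 0x12, 0xc2, 0x96, 0x43, 0xfb, 0x90, 0xb6]

→ t0 |77|28|45|7b|12|96|fb|b6|
→ t1 |4e|12|c2|96|43|fb|90|b6|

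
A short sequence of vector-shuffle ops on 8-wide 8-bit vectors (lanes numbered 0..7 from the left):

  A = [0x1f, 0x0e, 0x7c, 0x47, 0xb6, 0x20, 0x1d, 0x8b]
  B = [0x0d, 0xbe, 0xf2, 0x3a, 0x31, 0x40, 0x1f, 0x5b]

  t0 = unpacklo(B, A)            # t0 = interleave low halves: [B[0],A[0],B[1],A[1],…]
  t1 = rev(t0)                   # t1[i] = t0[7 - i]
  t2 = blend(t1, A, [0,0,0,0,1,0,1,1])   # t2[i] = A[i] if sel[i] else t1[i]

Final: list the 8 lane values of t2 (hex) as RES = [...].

→ t0 |0d|1f|be|0e|f2|7c|3a|47|
→ t1 |47|3a|7c|f2|0e|be|1f|0d|
→ t2 |47|3a|7c|f2|b6|be|1d|8b|

RES = [ 0x47  0x3a  0x7c  0xf2  0xb6  0xbe  0x1d  0x8b ]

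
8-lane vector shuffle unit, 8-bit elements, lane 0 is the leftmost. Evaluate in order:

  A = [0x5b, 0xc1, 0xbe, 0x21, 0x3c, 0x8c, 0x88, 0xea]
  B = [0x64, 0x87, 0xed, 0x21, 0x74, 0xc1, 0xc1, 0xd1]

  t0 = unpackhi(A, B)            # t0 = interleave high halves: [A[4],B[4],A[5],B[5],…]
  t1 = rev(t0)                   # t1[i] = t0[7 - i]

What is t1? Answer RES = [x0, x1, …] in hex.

RES = [0xd1, 0xea, 0xc1, 0x88, 0xc1, 0x8c, 0x74, 0x3c]

t0 = [0x3c, 0x74, 0x8c, 0xc1, 0x88, 0xc1, 0xea, 0xd1]
t1 = [0xd1, 0xea, 0xc1, 0x88, 0xc1, 0x8c, 0x74, 0x3c]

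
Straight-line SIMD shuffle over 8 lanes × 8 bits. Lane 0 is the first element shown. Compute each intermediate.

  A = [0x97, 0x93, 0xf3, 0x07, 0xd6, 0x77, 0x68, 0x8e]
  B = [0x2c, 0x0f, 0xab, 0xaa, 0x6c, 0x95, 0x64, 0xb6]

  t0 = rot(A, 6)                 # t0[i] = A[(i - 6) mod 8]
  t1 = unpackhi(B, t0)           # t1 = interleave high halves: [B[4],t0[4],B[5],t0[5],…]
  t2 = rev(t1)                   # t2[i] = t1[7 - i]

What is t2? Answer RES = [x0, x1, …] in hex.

  t0: f3 07 d6 77 68 8e 97 93
  t1: 6c 68 95 8e 64 97 b6 93
  t2: 93 b6 97 64 8e 95 68 6c

RES = [ 0x93  0xb6  0x97  0x64  0x8e  0x95  0x68  0x6c ]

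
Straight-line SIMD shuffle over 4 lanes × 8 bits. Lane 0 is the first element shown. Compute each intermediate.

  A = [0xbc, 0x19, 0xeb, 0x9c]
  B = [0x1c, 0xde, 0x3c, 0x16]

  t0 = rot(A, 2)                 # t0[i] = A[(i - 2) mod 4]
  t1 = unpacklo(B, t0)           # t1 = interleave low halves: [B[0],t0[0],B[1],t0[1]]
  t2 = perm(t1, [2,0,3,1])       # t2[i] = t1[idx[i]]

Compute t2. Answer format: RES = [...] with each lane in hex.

RES = [0xde, 0x1c, 0x9c, 0xeb]

t0 = [0xeb, 0x9c, 0xbc, 0x19]
t1 = [0x1c, 0xeb, 0xde, 0x9c]
t2 = [0xde, 0x1c, 0x9c, 0xeb]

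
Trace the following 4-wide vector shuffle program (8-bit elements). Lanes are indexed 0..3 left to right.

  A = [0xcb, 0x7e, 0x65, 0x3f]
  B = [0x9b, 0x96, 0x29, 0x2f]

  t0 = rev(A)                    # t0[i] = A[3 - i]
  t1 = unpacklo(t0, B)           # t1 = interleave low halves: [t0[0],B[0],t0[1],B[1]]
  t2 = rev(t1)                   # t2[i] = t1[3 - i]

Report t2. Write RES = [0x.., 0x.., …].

  t0: 3f 65 7e cb
  t1: 3f 9b 65 96
  t2: 96 65 9b 3f

RES = [ 0x96  0x65  0x9b  0x3f ]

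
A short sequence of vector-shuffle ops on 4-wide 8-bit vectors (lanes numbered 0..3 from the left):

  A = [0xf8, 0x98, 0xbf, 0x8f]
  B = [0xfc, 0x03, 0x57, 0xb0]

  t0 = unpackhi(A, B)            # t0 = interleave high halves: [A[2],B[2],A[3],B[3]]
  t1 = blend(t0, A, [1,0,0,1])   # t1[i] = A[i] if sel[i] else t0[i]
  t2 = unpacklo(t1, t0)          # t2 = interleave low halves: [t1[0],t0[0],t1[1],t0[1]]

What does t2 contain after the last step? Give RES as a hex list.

t0 = [0xbf, 0x57, 0x8f, 0xb0]
t1 = [0xf8, 0x57, 0x8f, 0x8f]
t2 = [0xf8, 0xbf, 0x57, 0x57]

RES = [ 0xf8  0xbf  0x57  0x57 ]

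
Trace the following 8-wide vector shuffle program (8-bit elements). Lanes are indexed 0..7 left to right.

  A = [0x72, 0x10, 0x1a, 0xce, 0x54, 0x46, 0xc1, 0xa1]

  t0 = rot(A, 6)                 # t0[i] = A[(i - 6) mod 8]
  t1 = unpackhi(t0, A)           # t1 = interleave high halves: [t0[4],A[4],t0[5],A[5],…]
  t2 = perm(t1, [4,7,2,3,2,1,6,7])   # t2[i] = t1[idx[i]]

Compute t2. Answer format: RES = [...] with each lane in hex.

t0 = [0x1a, 0xce, 0x54, 0x46, 0xc1, 0xa1, 0x72, 0x10]
t1 = [0xc1, 0x54, 0xa1, 0x46, 0x72, 0xc1, 0x10, 0xa1]
t2 = [0x72, 0xa1, 0xa1, 0x46, 0xa1, 0x54, 0x10, 0xa1]

RES = [0x72, 0xa1, 0xa1, 0x46, 0xa1, 0x54, 0x10, 0xa1]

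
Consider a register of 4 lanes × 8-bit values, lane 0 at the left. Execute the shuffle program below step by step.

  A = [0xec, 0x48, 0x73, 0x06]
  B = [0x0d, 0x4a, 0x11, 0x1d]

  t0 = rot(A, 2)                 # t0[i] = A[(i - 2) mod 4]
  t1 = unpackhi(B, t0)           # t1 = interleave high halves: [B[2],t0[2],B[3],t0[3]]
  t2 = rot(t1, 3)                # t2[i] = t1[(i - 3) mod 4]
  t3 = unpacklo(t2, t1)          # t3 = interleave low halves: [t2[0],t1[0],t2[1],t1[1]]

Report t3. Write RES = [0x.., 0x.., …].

  t0: 73 06 ec 48
  t1: 11 ec 1d 48
  t2: ec 1d 48 11
  t3: ec 11 1d ec

RES = [ 0xec  0x11  0x1d  0xec ]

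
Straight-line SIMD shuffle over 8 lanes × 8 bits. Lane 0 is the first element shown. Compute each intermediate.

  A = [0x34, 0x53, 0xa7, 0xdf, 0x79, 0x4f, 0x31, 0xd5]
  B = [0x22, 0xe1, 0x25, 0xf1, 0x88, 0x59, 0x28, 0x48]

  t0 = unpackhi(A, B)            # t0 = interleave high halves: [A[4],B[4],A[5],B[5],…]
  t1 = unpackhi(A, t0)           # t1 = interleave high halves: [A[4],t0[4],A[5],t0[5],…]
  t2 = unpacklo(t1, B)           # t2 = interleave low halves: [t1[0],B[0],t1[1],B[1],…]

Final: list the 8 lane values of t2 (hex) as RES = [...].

RES = [ 0x79  0x22  0x31  0xe1  0x4f  0x25  0x28  0xf1 ]

  t0: 79 88 4f 59 31 28 d5 48
  t1: 79 31 4f 28 31 d5 d5 48
  t2: 79 22 31 e1 4f 25 28 f1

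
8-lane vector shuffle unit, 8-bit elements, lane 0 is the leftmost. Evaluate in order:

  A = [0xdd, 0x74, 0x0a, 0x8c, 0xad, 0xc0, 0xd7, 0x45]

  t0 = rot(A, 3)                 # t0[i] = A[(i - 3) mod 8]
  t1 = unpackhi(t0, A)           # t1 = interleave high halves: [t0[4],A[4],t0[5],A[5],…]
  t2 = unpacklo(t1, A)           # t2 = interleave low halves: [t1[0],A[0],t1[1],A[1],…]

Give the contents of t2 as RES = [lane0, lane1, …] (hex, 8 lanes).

RES = [ 0x74  0xdd  0xad  0x74  0x0a  0x0a  0xc0  0x8c ]

t0 = [0xc0, 0xd7, 0x45, 0xdd, 0x74, 0x0a, 0x8c, 0xad]
t1 = [0x74, 0xad, 0x0a, 0xc0, 0x8c, 0xd7, 0xad, 0x45]
t2 = [0x74, 0xdd, 0xad, 0x74, 0x0a, 0x0a, 0xc0, 0x8c]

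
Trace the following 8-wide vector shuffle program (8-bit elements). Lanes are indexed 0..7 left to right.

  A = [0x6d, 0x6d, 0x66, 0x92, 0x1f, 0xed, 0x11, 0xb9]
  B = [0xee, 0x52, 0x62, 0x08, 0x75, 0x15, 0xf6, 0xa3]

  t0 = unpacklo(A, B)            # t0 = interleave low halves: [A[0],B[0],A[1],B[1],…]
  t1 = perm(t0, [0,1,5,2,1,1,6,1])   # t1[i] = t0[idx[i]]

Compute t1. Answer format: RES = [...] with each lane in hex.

RES = [0x6d, 0xee, 0x62, 0x6d, 0xee, 0xee, 0x92, 0xee]

  t0: 6d ee 6d 52 66 62 92 08
  t1: 6d ee 62 6d ee ee 92 ee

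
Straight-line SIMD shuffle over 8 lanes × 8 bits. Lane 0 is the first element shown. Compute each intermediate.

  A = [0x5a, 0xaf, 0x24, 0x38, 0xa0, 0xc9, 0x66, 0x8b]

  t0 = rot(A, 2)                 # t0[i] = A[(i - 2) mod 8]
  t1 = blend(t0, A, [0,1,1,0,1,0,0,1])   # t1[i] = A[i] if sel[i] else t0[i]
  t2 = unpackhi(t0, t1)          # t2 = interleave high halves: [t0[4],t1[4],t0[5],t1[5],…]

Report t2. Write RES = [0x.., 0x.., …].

→ t0 |66|8b|5a|af|24|38|a0|c9|
→ t1 |66|af|24|af|a0|38|a0|8b|
→ t2 |24|a0|38|38|a0|a0|c9|8b|

RES = [0x24, 0xa0, 0x38, 0x38, 0xa0, 0xa0, 0xc9, 0x8b]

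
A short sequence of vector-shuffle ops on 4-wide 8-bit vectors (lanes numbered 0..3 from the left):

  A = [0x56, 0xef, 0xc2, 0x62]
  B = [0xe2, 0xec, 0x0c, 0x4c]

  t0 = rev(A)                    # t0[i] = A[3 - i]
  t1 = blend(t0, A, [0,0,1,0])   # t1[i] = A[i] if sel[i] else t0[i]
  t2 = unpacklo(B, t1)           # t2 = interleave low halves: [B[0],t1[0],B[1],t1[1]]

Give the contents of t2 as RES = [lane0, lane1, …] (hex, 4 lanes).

→ t0 |62|c2|ef|56|
→ t1 |62|c2|c2|56|
→ t2 |e2|62|ec|c2|

RES = [0xe2, 0x62, 0xec, 0xc2]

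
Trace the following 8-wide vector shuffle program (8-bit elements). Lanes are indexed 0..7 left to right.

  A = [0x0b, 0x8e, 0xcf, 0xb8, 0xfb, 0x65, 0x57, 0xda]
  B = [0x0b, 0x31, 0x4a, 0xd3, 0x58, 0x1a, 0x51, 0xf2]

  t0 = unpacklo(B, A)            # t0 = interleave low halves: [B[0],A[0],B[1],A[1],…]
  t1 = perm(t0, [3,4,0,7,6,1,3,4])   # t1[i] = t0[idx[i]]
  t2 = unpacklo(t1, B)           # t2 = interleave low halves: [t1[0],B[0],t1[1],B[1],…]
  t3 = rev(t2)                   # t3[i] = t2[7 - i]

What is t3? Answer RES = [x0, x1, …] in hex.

t0 = [0x0b, 0x0b, 0x31, 0x8e, 0x4a, 0xcf, 0xd3, 0xb8]
t1 = [0x8e, 0x4a, 0x0b, 0xb8, 0xd3, 0x0b, 0x8e, 0x4a]
t2 = [0x8e, 0x0b, 0x4a, 0x31, 0x0b, 0x4a, 0xb8, 0xd3]
t3 = [0xd3, 0xb8, 0x4a, 0x0b, 0x31, 0x4a, 0x0b, 0x8e]

RES = [ 0xd3  0xb8  0x4a  0x0b  0x31  0x4a  0x0b  0x8e ]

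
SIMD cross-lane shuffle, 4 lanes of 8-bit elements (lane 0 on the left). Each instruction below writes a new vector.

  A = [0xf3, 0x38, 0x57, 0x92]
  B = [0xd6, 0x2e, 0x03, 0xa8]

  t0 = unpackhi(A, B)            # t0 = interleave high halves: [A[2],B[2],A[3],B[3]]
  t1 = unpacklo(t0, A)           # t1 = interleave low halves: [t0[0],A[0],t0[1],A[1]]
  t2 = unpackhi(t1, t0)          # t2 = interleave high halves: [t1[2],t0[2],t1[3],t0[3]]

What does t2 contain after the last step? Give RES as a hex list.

RES = [ 0x03  0x92  0x38  0xa8 ]

t0 = [0x57, 0x03, 0x92, 0xa8]
t1 = [0x57, 0xf3, 0x03, 0x38]
t2 = [0x03, 0x92, 0x38, 0xa8]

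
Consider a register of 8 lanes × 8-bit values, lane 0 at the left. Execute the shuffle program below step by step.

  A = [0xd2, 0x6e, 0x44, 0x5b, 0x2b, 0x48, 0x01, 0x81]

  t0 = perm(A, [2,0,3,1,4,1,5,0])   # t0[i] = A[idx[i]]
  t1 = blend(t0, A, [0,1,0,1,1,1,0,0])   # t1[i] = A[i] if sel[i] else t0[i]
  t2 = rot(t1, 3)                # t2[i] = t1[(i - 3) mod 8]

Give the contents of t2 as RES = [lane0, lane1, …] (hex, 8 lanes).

t0 = [0x44, 0xd2, 0x5b, 0x6e, 0x2b, 0x6e, 0x48, 0xd2]
t1 = [0x44, 0x6e, 0x5b, 0x5b, 0x2b, 0x48, 0x48, 0xd2]
t2 = [0x48, 0x48, 0xd2, 0x44, 0x6e, 0x5b, 0x5b, 0x2b]

RES = [0x48, 0x48, 0xd2, 0x44, 0x6e, 0x5b, 0x5b, 0x2b]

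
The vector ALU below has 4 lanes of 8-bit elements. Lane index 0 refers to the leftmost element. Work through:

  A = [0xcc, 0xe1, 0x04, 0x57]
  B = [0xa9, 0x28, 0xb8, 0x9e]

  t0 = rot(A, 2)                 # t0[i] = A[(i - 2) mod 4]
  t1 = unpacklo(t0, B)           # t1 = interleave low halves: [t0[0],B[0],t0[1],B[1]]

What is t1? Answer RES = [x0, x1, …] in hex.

RES = [ 0x04  0xa9  0x57  0x28 ]

→ t0 |04|57|cc|e1|
→ t1 |04|a9|57|28|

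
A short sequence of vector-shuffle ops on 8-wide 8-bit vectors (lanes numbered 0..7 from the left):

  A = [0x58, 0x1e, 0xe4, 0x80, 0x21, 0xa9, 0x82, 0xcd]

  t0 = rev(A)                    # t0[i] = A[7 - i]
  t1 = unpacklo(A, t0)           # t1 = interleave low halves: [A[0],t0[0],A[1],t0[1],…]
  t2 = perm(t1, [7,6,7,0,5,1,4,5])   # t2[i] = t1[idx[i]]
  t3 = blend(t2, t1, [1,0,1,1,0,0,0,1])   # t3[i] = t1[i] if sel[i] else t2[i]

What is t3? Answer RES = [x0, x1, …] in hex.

RES = [ 0x58  0x80  0x1e  0x82  0xa9  0xcd  0xe4  0x21 ]

t0 = [0xcd, 0x82, 0xa9, 0x21, 0x80, 0xe4, 0x1e, 0x58]
t1 = [0x58, 0xcd, 0x1e, 0x82, 0xe4, 0xa9, 0x80, 0x21]
t2 = [0x21, 0x80, 0x21, 0x58, 0xa9, 0xcd, 0xe4, 0xa9]
t3 = [0x58, 0x80, 0x1e, 0x82, 0xa9, 0xcd, 0xe4, 0x21]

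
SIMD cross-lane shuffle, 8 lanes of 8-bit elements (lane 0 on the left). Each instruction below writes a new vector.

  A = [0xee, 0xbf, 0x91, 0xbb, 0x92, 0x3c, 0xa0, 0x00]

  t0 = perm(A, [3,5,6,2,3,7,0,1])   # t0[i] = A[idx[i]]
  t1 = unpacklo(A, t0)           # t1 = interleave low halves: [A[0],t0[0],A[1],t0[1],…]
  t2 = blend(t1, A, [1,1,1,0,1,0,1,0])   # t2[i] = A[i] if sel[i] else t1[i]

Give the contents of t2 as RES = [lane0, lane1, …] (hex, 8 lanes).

RES = [0xee, 0xbf, 0x91, 0x3c, 0x92, 0xa0, 0xa0, 0x91]

  t0: bb 3c a0 91 bb 00 ee bf
  t1: ee bb bf 3c 91 a0 bb 91
  t2: ee bf 91 3c 92 a0 a0 91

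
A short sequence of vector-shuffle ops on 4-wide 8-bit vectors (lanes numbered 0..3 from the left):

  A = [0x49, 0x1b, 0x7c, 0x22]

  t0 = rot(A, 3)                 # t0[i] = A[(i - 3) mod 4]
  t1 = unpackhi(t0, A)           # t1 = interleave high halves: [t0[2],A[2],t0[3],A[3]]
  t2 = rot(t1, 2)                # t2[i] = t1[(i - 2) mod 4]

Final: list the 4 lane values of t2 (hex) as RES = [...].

RES = [ 0x49  0x22  0x22  0x7c ]

  t0: 1b 7c 22 49
  t1: 22 7c 49 22
  t2: 49 22 22 7c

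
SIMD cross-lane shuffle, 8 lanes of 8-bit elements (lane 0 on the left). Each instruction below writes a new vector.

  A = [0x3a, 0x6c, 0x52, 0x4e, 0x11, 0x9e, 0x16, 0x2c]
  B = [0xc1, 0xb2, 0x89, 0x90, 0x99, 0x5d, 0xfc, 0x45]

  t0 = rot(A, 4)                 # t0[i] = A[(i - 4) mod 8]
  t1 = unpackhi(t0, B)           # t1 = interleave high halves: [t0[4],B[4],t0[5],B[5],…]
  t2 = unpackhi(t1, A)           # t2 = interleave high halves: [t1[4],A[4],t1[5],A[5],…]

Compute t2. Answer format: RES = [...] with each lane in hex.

→ t0 |11|9e|16|2c|3a|6c|52|4e|
→ t1 |3a|99|6c|5d|52|fc|4e|45|
→ t2 |52|11|fc|9e|4e|16|45|2c|

RES = [ 0x52  0x11  0xfc  0x9e  0x4e  0x16  0x45  0x2c ]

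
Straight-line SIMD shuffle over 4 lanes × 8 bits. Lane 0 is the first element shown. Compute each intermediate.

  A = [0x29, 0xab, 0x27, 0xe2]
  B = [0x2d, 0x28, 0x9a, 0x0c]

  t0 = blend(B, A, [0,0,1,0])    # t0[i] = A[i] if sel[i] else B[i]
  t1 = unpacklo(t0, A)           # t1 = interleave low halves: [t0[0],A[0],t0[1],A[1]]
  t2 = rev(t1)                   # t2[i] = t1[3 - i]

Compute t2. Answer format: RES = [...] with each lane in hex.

RES = [ 0xab  0x28  0x29  0x2d ]

  t0: 2d 28 27 0c
  t1: 2d 29 28 ab
  t2: ab 28 29 2d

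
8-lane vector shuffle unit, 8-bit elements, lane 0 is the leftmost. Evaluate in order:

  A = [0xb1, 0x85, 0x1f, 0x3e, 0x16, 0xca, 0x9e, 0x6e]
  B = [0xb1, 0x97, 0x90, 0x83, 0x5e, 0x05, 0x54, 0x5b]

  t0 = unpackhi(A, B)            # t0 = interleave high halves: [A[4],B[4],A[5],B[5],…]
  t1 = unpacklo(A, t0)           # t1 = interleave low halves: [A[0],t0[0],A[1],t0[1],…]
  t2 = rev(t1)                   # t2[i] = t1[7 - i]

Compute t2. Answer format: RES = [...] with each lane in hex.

t0 = [0x16, 0x5e, 0xca, 0x05, 0x9e, 0x54, 0x6e, 0x5b]
t1 = [0xb1, 0x16, 0x85, 0x5e, 0x1f, 0xca, 0x3e, 0x05]
t2 = [0x05, 0x3e, 0xca, 0x1f, 0x5e, 0x85, 0x16, 0xb1]

RES = [ 0x05  0x3e  0xca  0x1f  0x5e  0x85  0x16  0xb1 ]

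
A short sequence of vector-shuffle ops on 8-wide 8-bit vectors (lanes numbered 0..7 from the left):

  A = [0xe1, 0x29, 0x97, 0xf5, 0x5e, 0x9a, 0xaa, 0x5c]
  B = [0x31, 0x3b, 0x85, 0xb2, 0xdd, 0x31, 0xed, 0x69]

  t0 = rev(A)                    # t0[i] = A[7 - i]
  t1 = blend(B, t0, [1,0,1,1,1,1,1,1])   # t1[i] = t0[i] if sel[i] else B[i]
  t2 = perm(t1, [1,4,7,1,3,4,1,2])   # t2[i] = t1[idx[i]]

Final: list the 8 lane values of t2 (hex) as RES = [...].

RES = [0x3b, 0xf5, 0xe1, 0x3b, 0x5e, 0xf5, 0x3b, 0x9a]

→ t0 |5c|aa|9a|5e|f5|97|29|e1|
→ t1 |5c|3b|9a|5e|f5|97|29|e1|
→ t2 |3b|f5|e1|3b|5e|f5|3b|9a|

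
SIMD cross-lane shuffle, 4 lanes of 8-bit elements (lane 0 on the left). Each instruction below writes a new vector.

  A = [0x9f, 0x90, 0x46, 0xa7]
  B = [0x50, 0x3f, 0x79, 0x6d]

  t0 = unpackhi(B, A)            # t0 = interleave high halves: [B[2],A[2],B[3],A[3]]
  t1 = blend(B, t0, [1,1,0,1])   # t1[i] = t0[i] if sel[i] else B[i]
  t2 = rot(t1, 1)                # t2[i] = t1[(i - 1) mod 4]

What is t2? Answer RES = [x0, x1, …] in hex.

RES = [ 0xa7  0x79  0x46  0x79 ]

t0 = [0x79, 0x46, 0x6d, 0xa7]
t1 = [0x79, 0x46, 0x79, 0xa7]
t2 = [0xa7, 0x79, 0x46, 0x79]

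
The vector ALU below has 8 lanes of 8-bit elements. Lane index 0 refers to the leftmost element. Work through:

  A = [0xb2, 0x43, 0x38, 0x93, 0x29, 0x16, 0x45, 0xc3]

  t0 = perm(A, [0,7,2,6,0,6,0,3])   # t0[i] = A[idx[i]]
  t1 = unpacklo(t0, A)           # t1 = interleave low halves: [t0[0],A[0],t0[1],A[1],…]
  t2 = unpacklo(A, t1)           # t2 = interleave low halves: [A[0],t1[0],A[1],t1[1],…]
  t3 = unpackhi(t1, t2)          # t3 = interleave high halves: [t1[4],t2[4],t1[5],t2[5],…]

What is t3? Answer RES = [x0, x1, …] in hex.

→ t0 |b2|c3|38|45|b2|45|b2|93|
→ t1 |b2|b2|c3|43|38|38|45|93|
→ t2 |b2|b2|43|b2|38|c3|93|43|
→ t3 |38|38|38|c3|45|93|93|43|

RES = [ 0x38  0x38  0x38  0xc3  0x45  0x93  0x93  0x43 ]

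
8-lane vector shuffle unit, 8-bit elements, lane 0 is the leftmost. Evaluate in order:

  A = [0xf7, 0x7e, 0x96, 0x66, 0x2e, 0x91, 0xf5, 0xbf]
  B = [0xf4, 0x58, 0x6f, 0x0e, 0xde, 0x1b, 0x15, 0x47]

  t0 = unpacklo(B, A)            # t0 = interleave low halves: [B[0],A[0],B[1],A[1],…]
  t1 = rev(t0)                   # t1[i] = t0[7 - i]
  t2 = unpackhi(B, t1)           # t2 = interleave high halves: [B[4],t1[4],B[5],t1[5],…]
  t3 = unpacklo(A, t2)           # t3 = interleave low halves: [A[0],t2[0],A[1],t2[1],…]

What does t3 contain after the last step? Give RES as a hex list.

RES = [0xf7, 0xde, 0x7e, 0x7e, 0x96, 0x1b, 0x66, 0x58]

t0 = [0xf4, 0xf7, 0x58, 0x7e, 0x6f, 0x96, 0x0e, 0x66]
t1 = [0x66, 0x0e, 0x96, 0x6f, 0x7e, 0x58, 0xf7, 0xf4]
t2 = [0xde, 0x7e, 0x1b, 0x58, 0x15, 0xf7, 0x47, 0xf4]
t3 = [0xf7, 0xde, 0x7e, 0x7e, 0x96, 0x1b, 0x66, 0x58]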